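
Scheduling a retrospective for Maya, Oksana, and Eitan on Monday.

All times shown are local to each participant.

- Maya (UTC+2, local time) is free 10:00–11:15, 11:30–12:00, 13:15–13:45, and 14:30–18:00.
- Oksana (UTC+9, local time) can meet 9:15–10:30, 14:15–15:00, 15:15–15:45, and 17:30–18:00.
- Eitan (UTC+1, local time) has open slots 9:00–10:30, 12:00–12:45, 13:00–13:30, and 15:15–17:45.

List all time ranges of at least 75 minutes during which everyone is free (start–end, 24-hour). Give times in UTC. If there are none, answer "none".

Maya → UTC: 08:00–09:15, 09:30–10:00, 11:15–11:45, 12:30–16:00.
Oksana → UTC: 00:15–01:30, 05:15–06:00, 06:15–06:45, 08:30–09:00.
Eitan → UTC: 08:00–09:30, 11:00–11:45, 12:00–12:30, 14:15–16:45.
Maya ∩ Oksana: 08:30–09:00.
Maya ∩ Oksana ∩ Eitan: 08:30–09:00.
Windows ≥ 75 min: (none).

none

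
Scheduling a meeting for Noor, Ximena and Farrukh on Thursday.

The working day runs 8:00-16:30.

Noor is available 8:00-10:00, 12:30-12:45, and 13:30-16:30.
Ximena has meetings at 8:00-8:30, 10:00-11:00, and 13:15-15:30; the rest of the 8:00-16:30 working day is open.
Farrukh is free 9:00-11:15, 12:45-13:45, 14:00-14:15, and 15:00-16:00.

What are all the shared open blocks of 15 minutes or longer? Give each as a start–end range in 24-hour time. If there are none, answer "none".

09:00–10:00, 15:30–16:00

Ximena free within 08:00–16:30: 08:30–10:00, 11:00–13:15, 15:30–16:30.
Noor ∩ Ximena: 08:30–10:00, 12:30–12:45, 15:30–16:30.
Noor ∩ Ximena ∩ Farrukh: 09:00–10:00, 15:30–16:00.
Windows ≥ 15 min: 09:00–10:00, 15:30–16:00.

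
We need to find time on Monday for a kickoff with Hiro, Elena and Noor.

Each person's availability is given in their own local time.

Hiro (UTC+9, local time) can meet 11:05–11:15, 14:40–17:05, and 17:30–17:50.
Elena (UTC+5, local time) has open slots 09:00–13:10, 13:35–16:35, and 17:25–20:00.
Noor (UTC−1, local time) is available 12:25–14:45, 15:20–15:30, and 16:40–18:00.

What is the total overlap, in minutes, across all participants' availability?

0 minutes

Hiro → UTC: 02:05–02:15, 05:40–08:05, 08:30–08:50.
Elena → UTC: 04:00–08:10, 08:35–11:35, 12:25–15:00.
Noor → UTC: 13:25–15:45, 16:20–16:30, 17:40–19:00.
Hiro ∩ Elena: 05:40–08:05, 08:35–08:50.
Hiro ∩ Elena ∩ Noor: (none).
Total common minutes: 0.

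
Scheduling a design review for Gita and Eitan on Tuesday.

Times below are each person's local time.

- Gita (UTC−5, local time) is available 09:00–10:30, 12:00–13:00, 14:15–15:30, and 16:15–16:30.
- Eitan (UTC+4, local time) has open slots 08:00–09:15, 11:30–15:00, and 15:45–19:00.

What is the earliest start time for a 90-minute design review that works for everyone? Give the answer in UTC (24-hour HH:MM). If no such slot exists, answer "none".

none

Gita → UTC: 14:00–15:30, 17:00–18:00, 19:15–20:30, 21:15–21:30.
Eitan → UTC: 04:00–05:15, 07:30–11:00, 11:45–15:00.
Gita ∩ Eitan: 14:00–15:00.
Windows ≥ 90 min: (none).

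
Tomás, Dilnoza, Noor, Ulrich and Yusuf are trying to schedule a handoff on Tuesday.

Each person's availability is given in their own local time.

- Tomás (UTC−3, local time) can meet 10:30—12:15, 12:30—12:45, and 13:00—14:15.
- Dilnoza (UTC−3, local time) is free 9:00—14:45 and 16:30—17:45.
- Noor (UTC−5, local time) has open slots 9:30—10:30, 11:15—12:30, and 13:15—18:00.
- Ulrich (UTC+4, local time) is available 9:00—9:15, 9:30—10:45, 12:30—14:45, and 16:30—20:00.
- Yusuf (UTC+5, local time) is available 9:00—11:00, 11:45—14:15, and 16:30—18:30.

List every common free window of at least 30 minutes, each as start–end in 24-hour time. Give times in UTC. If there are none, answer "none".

none

Tomás → UTC: 13:30–15:15, 15:30–15:45, 16:00–17:15.
Dilnoza → UTC: 12:00–17:45, 19:30–20:45.
Noor → UTC: 14:30–15:30, 16:15–17:30, 18:15–23:00.
Ulrich → UTC: 05:00–05:15, 05:30–06:45, 08:30–10:45, 12:30–16:00.
Yusuf → UTC: 04:00–06:00, 06:45–09:15, 11:30–13:30.
Tomás ∩ Dilnoza: 13:30–15:15, 15:30–15:45, 16:00–17:15.
Tomás ∩ Dilnoza ∩ Noor: 14:30–15:15, 16:15–17:15.
Tomás ∩ Dilnoza ∩ Noor ∩ Ulrich: 14:30–15:15.
Tomás ∩ Dilnoza ∩ Noor ∩ Ulrich ∩ Yusuf: (none).
Windows ≥ 30 min: (none).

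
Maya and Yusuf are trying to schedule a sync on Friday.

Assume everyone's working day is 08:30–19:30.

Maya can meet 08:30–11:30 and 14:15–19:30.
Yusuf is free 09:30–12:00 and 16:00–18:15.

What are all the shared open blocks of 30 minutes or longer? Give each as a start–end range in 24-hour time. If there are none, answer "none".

Maya ∩ Yusuf: 09:30–11:30, 16:00–18:15.
Windows ≥ 30 min: 09:30–11:30, 16:00–18:15.

09:30–11:30, 16:00–18:15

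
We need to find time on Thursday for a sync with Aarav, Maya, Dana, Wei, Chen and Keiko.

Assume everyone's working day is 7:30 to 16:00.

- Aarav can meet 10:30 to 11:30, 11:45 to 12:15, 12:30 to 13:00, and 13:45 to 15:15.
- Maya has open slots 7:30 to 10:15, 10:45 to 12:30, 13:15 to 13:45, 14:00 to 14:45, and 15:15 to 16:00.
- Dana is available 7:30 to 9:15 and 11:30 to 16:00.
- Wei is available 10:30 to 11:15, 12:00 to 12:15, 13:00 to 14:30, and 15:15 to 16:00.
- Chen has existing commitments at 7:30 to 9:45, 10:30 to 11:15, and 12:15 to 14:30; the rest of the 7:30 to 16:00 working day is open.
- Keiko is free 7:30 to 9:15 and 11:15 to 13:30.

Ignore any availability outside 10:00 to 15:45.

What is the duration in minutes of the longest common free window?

Chen free within 07:30–16:00: 09:45–10:30, 11:15–12:15, 14:30–16:00.
Aarav ∩ Maya: 10:45–11:30, 11:45–12:15, 14:00–14:45.
Aarav ∩ Maya ∩ Dana: 11:45–12:15, 14:00–14:45.
Aarav ∩ Maya ∩ Dana ∩ Wei: 12:00–12:15, 14:00–14:30.
Aarav ∩ Maya ∩ Dana ∩ Wei ∩ Chen: 12:00–12:15.
Aarav ∩ Maya ∩ Dana ∩ Wei ∩ Chen ∩ Keiko: 12:00–12:15.
Restricted to 10:00–15:45: 12:00–12:15.
Single common window of 15 minutes.

15 minutes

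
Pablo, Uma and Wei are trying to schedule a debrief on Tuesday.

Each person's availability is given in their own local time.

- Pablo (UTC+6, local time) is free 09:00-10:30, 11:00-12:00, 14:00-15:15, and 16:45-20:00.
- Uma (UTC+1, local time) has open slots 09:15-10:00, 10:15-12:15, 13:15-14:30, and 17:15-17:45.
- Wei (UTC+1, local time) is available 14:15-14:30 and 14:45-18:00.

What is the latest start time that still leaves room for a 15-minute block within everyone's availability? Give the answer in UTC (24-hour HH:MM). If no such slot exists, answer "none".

13:15

Pablo → UTC: 03:00–04:30, 05:00–06:00, 08:00–09:15, 10:45–14:00.
Uma → UTC: 08:15–09:00, 09:15–11:15, 12:15–13:30, 16:15–16:45.
Wei → UTC: 13:15–13:30, 13:45–17:00.
Pablo ∩ Uma: 08:15–09:00, 10:45–11:15, 12:15–13:30.
Pablo ∩ Uma ∩ Wei: 13:15–13:30.
Windows ≥ 15 min: 13:15–13:30.
Latest start in the last window 13:15–13:30 is 13:30 − 15 min = 13:15.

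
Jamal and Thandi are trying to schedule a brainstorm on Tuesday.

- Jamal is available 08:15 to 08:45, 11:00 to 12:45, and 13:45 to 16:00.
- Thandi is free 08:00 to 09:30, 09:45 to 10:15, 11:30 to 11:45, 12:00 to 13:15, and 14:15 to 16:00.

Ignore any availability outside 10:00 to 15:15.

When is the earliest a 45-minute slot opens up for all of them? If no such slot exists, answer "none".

12:00

Jamal ∩ Thandi: 08:15–08:45, 11:30–11:45, 12:00–12:45, 14:15–16:00.
Restricted to 10:00–15:15: 11:30–11:45, 12:00–12:45, 14:15–15:15.
Windows ≥ 45 min: 12:00–12:45, 14:15–15:15.
Earliest such window starts at 12:00.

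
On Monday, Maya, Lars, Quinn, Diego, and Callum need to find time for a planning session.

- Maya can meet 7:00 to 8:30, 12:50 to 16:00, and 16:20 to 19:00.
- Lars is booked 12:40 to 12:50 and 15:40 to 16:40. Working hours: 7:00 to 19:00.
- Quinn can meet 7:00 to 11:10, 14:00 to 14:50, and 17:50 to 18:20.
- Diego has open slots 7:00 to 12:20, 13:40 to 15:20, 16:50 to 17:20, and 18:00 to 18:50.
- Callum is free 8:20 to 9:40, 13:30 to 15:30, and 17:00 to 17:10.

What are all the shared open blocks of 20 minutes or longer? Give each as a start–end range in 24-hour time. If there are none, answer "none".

14:00–14:50

Lars free within 07:00–19:00: 07:00–12:40, 12:50–15:40, 16:40–19:00.
Maya ∩ Lars: 07:00–08:30, 12:50–15:40, 16:40–19:00.
Maya ∩ Lars ∩ Quinn: 07:00–08:30, 14:00–14:50, 17:50–18:20.
Maya ∩ Lars ∩ Quinn ∩ Diego: 07:00–08:30, 14:00–14:50, 18:00–18:20.
Maya ∩ Lars ∩ Quinn ∩ Diego ∩ Callum: 08:20–08:30, 14:00–14:50.
Windows ≥ 20 min: 14:00–14:50.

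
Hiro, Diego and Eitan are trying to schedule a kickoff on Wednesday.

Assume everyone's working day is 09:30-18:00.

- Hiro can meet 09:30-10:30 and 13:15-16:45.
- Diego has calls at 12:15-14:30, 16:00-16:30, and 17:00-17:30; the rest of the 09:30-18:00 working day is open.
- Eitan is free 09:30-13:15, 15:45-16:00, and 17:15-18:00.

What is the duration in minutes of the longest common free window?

60 minutes

Diego free within 09:30–18:00: 09:30–12:15, 14:30–16:00, 16:30–17:00, 17:30–18:00.
Hiro ∩ Diego: 09:30–10:30, 14:30–16:00, 16:30–16:45.
Hiro ∩ Diego ∩ Eitan: 09:30–10:30, 15:45–16:00.
Common window lengths: 60, 15 min; longest is 60.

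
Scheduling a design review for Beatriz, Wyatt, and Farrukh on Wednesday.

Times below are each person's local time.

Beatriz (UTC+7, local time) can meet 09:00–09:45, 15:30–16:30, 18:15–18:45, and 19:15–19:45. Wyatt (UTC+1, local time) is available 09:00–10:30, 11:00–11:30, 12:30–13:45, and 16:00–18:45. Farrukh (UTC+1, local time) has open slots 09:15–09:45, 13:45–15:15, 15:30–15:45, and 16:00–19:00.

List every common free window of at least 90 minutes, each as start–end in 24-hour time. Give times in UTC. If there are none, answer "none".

none

Beatriz → UTC: 02:00–02:45, 08:30–09:30, 11:15–11:45, 12:15–12:45.
Wyatt → UTC: 08:00–09:30, 10:00–10:30, 11:30–12:45, 15:00–17:45.
Farrukh → UTC: 08:15–08:45, 12:45–14:15, 14:30–14:45, 15:00–18:00.
Beatriz ∩ Wyatt: 08:30–09:30, 11:30–11:45, 12:15–12:45.
Beatriz ∩ Wyatt ∩ Farrukh: 08:30–08:45.
Windows ≥ 90 min: (none).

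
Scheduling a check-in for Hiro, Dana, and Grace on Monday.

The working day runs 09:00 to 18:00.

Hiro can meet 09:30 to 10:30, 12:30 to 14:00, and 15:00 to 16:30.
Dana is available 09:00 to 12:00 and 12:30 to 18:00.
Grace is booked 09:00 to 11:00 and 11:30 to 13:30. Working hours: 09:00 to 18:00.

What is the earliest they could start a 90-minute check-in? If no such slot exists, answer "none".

15:00

Grace free within 09:00–18:00: 11:00–11:30, 13:30–18:00.
Hiro ∩ Dana: 09:30–10:30, 12:30–14:00, 15:00–16:30.
Hiro ∩ Dana ∩ Grace: 13:30–14:00, 15:00–16:30.
Windows ≥ 90 min: 15:00–16:30.
Earliest such window starts at 15:00.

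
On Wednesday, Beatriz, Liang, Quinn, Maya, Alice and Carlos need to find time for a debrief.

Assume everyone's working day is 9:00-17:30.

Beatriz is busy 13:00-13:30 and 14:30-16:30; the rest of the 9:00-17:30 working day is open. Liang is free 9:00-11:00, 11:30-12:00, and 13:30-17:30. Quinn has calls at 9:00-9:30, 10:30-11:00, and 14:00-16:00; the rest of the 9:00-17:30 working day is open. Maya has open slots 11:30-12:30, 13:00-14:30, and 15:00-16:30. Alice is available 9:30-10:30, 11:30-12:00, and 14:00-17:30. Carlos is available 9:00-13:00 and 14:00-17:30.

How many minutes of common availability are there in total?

Beatriz free within 09:00–17:30: 09:00–13:00, 13:30–14:30, 16:30–17:30.
Quinn free within 09:00–17:30: 09:30–10:30, 11:00–14:00, 16:00–17:30.
Beatriz ∩ Liang: 09:00–11:00, 11:30–12:00, 13:30–14:30, 16:30–17:30.
Beatriz ∩ Liang ∩ Quinn: 09:30–10:30, 11:30–12:00, 13:30–14:00, 16:30–17:30.
Beatriz ∩ Liang ∩ Quinn ∩ Maya: 11:30–12:00, 13:30–14:00.
Beatriz ∩ Liang ∩ Quinn ∩ Maya ∩ Alice: 11:30–12:00.
Beatriz ∩ Liang ∩ Quinn ∩ Maya ∩ Alice ∩ Carlos: 11:30–12:00.
Total common minutes: 30.

30 minutes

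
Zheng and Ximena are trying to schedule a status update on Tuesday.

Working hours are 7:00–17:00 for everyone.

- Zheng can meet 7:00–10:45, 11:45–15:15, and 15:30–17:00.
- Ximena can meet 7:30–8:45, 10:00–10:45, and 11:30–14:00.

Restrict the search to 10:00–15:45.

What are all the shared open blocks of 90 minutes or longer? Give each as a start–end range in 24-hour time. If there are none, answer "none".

11:45–14:00

Zheng ∩ Ximena: 07:30–08:45, 10:00–10:45, 11:45–14:00.
Restricted to 10:00–15:45: 10:00–10:45, 11:45–14:00.
Windows ≥ 90 min: 11:45–14:00.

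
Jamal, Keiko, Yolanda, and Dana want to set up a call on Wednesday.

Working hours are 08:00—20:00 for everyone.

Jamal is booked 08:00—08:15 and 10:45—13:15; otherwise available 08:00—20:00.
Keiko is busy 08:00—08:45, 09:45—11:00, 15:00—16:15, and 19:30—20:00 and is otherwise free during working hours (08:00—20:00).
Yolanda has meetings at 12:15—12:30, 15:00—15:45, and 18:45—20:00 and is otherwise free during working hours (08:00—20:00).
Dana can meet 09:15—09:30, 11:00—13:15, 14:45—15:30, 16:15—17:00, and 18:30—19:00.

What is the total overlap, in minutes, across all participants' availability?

Jamal free within 08:00–20:00: 08:15–10:45, 13:15–20:00.
Keiko free within 08:00–20:00: 08:45–09:45, 11:00–15:00, 16:15–19:30.
Yolanda free within 08:00–20:00: 08:00–12:15, 12:30–15:00, 15:45–18:45.
Jamal ∩ Keiko: 08:45–09:45, 13:15–15:00, 16:15–19:30.
Jamal ∩ Keiko ∩ Yolanda: 08:45–09:45, 13:15–15:00, 16:15–18:45.
Jamal ∩ Keiko ∩ Yolanda ∩ Dana: 09:15–09:30, 14:45–15:00, 16:15–17:00, 18:30–18:45.
Total common minutes: 15 + 15 + 45 + 15 = 90.

90 minutes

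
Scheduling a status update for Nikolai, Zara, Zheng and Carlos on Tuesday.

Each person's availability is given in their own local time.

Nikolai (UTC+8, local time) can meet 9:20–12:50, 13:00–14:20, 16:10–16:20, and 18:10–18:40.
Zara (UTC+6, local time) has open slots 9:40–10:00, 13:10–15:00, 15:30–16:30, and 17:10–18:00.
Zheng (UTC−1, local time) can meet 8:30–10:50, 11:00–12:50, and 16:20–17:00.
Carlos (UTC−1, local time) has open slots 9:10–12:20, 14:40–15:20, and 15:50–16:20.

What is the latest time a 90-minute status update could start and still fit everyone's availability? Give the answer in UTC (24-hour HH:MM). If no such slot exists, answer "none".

Nikolai → UTC: 01:20–04:50, 05:00–06:20, 08:10–08:20, 10:10–10:40.
Zara → UTC: 03:40–04:00, 07:10–09:00, 09:30–10:30, 11:10–12:00.
Zheng → UTC: 09:30–11:50, 12:00–13:50, 17:20–18:00.
Carlos → UTC: 10:10–13:20, 15:40–16:20, 16:50–17:20.
Nikolai ∩ Zara: 03:40–04:00, 08:10–08:20, 10:10–10:30.
Nikolai ∩ Zara ∩ Zheng: 10:10–10:30.
Nikolai ∩ Zara ∩ Zheng ∩ Carlos: 10:10–10:30.
Windows ≥ 90 min: (none).

none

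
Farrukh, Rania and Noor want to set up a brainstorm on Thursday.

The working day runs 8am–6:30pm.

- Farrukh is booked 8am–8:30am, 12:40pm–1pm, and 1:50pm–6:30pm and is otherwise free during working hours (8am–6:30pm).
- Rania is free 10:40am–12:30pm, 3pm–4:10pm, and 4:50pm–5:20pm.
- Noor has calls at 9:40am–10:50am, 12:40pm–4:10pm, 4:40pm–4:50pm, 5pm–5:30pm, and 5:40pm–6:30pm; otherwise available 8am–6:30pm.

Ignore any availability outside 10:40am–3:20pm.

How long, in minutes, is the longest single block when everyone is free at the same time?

100 minutes

Farrukh free within 08:00–18:30: 08:30–12:40, 13:00–13:50.
Noor free within 08:00–18:30: 08:00–09:40, 10:50–12:40, 16:10–16:40, 16:50–17:00, 17:30–17:40.
Farrukh ∩ Rania: 10:40–12:30.
Farrukh ∩ Rania ∩ Noor: 10:50–12:30.
Restricted to 10:40–15:20: 10:50–12:30.
Single common window of 100 minutes.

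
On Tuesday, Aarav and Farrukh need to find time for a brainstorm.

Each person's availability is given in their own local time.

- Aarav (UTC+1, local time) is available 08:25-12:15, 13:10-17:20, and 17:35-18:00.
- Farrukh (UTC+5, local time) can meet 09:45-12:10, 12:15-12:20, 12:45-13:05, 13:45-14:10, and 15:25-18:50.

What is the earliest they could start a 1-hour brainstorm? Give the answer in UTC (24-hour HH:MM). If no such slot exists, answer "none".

12:10

Aarav → UTC: 07:25–11:15, 12:10–16:20, 16:35–17:00.
Farrukh → UTC: 04:45–07:10, 07:15–07:20, 07:45–08:05, 08:45–09:10, 10:25–13:50.
Aarav ∩ Farrukh: 07:45–08:05, 08:45–09:10, 10:25–11:15, 12:10–13:50.
Windows ≥ 60 min: 12:10–13:50.
Earliest such window starts at 12:10.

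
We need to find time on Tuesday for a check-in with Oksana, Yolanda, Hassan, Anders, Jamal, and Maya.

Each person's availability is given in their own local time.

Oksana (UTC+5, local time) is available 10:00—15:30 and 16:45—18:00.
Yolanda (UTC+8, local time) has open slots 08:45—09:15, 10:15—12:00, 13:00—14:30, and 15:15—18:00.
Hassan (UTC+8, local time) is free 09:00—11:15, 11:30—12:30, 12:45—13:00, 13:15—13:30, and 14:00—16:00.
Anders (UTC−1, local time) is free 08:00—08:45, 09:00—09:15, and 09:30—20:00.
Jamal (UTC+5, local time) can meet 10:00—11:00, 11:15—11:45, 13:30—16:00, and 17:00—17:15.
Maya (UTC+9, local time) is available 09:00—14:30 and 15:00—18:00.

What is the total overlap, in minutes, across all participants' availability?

Oksana → UTC: 05:00–10:30, 11:45–13:00.
Yolanda → UTC: 00:45–01:15, 02:15–04:00, 05:00–06:30, 07:15–10:00.
Hassan → UTC: 01:00–03:15, 03:30–04:30, 04:45–05:00, 05:15–05:30, 06:00–08:00.
Anders → UTC: 09:00–09:45, 10:00–10:15, 10:30–21:00.
Jamal → UTC: 05:00–06:00, 06:15–06:45, 08:30–11:00, 12:00–12:15.
Maya → UTC: 00:00–05:30, 06:00–09:00.
Oksana ∩ Yolanda: 05:00–06:30, 07:15–10:00.
Oksana ∩ Yolanda ∩ Hassan: 05:15–05:30, 06:00–06:30, 07:15–08:00.
Oksana ∩ Yolanda ∩ Hassan ∩ Anders: (none).
Oksana ∩ Yolanda ∩ Hassan ∩ Anders ∩ Jamal: (none).
Oksana ∩ Yolanda ∩ Hassan ∩ Anders ∩ Jamal ∩ Maya: (none).
Total common minutes: 0.

0 minutes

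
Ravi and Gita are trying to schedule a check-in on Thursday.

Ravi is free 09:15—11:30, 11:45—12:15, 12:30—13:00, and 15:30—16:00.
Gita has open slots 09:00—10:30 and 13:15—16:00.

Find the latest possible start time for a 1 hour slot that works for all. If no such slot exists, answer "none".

Ravi ∩ Gita: 09:15–10:30, 15:30–16:00.
Windows ≥ 60 min: 09:15–10:30.
Latest start in the last window 09:15–10:30 is 10:30 − 60 min = 09:30.

09:30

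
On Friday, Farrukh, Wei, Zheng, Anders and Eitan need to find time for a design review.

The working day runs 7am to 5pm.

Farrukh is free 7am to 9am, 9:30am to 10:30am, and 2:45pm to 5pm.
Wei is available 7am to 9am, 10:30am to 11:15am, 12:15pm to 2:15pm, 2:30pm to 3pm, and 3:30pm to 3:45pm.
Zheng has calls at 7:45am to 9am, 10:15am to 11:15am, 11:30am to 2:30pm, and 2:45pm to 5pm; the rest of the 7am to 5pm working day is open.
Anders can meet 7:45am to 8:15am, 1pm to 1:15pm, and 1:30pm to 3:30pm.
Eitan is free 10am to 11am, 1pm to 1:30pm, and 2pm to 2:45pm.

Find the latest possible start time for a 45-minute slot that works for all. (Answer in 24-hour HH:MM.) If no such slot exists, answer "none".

none

Zheng free within 07:00–17:00: 07:00–07:45, 09:00–10:15, 11:15–11:30, 14:30–14:45.
Farrukh ∩ Wei: 07:00–09:00, 14:45–15:00, 15:30–15:45.
Farrukh ∩ Wei ∩ Zheng: 07:00–07:45.
Farrukh ∩ Wei ∩ Zheng ∩ Anders: (none).
Farrukh ∩ Wei ∩ Zheng ∩ Anders ∩ Eitan: (none).
Windows ≥ 45 min: (none).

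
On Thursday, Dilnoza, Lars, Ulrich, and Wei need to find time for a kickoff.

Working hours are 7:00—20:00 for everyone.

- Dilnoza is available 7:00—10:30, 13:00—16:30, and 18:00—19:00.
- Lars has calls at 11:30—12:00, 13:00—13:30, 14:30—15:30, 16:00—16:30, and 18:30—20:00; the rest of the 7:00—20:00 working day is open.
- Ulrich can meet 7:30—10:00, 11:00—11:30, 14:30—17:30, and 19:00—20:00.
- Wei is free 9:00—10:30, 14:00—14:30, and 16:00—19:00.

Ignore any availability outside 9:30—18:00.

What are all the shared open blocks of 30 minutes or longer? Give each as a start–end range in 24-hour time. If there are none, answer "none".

Lars free within 07:00–20:00: 07:00–11:30, 12:00–13:00, 13:30–14:30, 15:30–16:00, 16:30–18:30.
Dilnoza ∩ Lars: 07:00–10:30, 13:30–14:30, 15:30–16:00, 18:00–18:30.
Dilnoza ∩ Lars ∩ Ulrich: 07:30–10:00, 15:30–16:00.
Dilnoza ∩ Lars ∩ Ulrich ∩ Wei: 09:00–10:00.
Restricted to 09:30–18:00: 09:30–10:00.
Windows ≥ 30 min: 09:30–10:00.

09:30–10:00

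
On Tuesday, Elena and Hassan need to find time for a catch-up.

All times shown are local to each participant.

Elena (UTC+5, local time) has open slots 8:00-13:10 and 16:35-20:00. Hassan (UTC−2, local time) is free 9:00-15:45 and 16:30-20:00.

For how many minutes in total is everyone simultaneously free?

205 minutes

Elena → UTC: 03:00–08:10, 11:35–15:00.
Hassan → UTC: 11:00–17:45, 18:30–22:00.
Elena ∩ Hassan: 11:35–15:00.
Total common minutes: 205.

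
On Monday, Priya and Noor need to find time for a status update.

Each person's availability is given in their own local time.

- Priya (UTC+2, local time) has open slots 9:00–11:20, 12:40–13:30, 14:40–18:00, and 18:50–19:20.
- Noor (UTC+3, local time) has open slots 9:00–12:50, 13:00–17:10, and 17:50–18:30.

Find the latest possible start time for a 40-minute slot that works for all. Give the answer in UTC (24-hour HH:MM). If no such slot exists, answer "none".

14:50

Priya → UTC: 07:00–09:20, 10:40–11:30, 12:40–16:00, 16:50–17:20.
Noor → UTC: 06:00–09:50, 10:00–14:10, 14:50–15:30.
Priya ∩ Noor: 07:00–09:20, 10:40–11:30, 12:40–14:10, 14:50–15:30.
Windows ≥ 40 min: 07:00–09:20, 10:40–11:30, 12:40–14:10, 14:50–15:30.
Latest start in the last window 14:50–15:30 is 15:30 − 40 min = 14:50.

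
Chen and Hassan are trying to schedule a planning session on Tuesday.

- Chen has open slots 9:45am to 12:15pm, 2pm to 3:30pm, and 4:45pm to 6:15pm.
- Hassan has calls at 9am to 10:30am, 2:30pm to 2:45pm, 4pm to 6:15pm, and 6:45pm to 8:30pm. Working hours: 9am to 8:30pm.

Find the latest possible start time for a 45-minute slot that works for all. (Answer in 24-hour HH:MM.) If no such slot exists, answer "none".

Hassan free within 09:00–20:30: 10:30–14:30, 14:45–16:00, 18:15–18:45.
Chen ∩ Hassan: 10:30–12:15, 14:00–14:30, 14:45–15:30.
Windows ≥ 45 min: 10:30–12:15, 14:45–15:30.
Latest start in the last window 14:45–15:30 is 15:30 − 45 min = 14:45.

14:45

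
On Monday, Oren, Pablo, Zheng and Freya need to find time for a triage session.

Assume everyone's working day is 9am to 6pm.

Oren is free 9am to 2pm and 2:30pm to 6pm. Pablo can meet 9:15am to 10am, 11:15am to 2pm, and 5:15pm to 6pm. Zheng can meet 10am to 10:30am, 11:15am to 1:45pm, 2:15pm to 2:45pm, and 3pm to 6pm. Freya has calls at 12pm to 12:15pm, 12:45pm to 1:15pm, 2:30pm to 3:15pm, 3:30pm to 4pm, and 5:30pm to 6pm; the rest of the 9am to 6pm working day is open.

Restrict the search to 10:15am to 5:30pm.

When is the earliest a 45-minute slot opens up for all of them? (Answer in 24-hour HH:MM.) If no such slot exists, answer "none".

11:15

Freya free within 09:00–18:00: 09:00–12:00, 12:15–12:45, 13:15–14:30, 15:15–15:30, 16:00–17:30.
Oren ∩ Pablo: 09:15–10:00, 11:15–14:00, 17:15–18:00.
Oren ∩ Pablo ∩ Zheng: 11:15–13:45, 17:15–18:00.
Oren ∩ Pablo ∩ Zheng ∩ Freya: 11:15–12:00, 12:15–12:45, 13:15–13:45, 17:15–17:30.
Restricted to 10:15–17:30: 11:15–12:00, 12:15–12:45, 13:15–13:45, 17:15–17:30.
Windows ≥ 45 min: 11:15–12:00.
Earliest such window starts at 11:15.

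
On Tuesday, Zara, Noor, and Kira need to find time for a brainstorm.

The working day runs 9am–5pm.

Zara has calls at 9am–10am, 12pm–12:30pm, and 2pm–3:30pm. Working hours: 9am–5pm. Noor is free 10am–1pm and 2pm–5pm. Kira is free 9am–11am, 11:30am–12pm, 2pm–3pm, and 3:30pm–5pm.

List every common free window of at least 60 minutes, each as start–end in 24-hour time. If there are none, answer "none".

Zara free within 09:00–17:00: 10:00–12:00, 12:30–14:00, 15:30–17:00.
Zara ∩ Noor: 10:00–12:00, 12:30–13:00, 15:30–17:00.
Zara ∩ Noor ∩ Kira: 10:00–11:00, 11:30–12:00, 15:30–17:00.
Windows ≥ 60 min: 10:00–11:00, 15:30–17:00.

10:00–11:00, 15:30–17:00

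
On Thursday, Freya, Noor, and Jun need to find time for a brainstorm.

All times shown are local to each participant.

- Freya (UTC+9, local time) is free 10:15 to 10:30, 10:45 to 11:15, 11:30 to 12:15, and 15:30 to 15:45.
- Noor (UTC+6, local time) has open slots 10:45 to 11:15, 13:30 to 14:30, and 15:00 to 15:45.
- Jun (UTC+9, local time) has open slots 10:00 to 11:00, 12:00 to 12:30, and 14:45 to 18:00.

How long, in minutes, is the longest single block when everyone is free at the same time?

Freya → UTC: 01:15–01:30, 01:45–02:15, 02:30–03:15, 06:30–06:45.
Noor → UTC: 04:45–05:15, 07:30–08:30, 09:00–09:45.
Jun → UTC: 01:00–02:00, 03:00–03:30, 05:45–09:00.
Freya ∩ Noor: (none).
Freya ∩ Noor ∩ Jun: (none).
No common window.

0 minutes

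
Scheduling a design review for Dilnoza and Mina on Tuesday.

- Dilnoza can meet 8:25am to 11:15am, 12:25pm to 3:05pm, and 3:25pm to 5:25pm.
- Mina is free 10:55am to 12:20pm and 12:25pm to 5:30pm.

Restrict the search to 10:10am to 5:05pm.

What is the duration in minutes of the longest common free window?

160 minutes

Dilnoza ∩ Mina: 10:55–11:15, 12:25–15:05, 15:25–17:25.
Restricted to 10:10–17:05: 10:55–11:15, 12:25–15:05, 15:25–17:05.
Common window lengths: 20, 160, 100 min; longest is 160.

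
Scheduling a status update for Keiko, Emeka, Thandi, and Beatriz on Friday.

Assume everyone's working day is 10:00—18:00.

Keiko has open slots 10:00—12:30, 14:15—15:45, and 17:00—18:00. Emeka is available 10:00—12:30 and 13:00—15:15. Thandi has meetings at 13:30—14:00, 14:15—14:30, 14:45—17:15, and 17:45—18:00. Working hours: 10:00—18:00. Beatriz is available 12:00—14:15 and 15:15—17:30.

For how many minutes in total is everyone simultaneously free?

30 minutes

Thandi free within 10:00–18:00: 10:00–13:30, 14:00–14:15, 14:30–14:45, 17:15–17:45.
Keiko ∩ Emeka: 10:00–12:30, 14:15–15:15.
Keiko ∩ Emeka ∩ Thandi: 10:00–12:30, 14:30–14:45.
Keiko ∩ Emeka ∩ Thandi ∩ Beatriz: 12:00–12:30.
Total common minutes: 30.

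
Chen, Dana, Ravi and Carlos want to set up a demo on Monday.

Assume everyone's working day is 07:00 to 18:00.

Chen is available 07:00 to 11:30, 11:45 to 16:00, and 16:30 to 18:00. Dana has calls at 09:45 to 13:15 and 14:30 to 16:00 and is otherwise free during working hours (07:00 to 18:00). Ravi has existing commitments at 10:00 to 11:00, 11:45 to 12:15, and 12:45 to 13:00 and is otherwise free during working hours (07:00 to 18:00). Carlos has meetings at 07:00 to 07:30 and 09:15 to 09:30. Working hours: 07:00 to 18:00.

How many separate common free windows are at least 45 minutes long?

Dana free within 07:00–18:00: 07:00–09:45, 13:15–14:30, 16:00–18:00.
Ravi free within 07:00–18:00: 07:00–10:00, 11:00–11:45, 12:15–12:45, 13:00–18:00.
Carlos free within 07:00–18:00: 07:30–09:15, 09:30–18:00.
Chen ∩ Dana: 07:00–09:45, 13:15–14:30, 16:30–18:00.
Chen ∩ Dana ∩ Ravi: 07:00–09:45, 13:15–14:30, 16:30–18:00.
Chen ∩ Dana ∩ Ravi ∩ Carlos: 07:30–09:15, 09:30–09:45, 13:15–14:30, 16:30–18:00.
Windows ≥ 45 min: 07:30–09:15, 13:15–14:30, 16:30–18:00.
That's 3 windows.

3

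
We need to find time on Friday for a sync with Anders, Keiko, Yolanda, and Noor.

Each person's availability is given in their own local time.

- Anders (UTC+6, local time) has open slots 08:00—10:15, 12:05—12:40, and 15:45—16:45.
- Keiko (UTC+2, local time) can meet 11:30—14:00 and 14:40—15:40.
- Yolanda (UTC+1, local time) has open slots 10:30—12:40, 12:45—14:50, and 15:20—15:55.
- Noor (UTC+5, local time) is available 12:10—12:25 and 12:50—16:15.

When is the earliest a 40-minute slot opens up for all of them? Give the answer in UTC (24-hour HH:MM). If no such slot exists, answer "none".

Anders → UTC: 02:00–04:15, 06:05–06:40, 09:45–10:45.
Keiko → UTC: 09:30–12:00, 12:40–13:40.
Yolanda → UTC: 09:30–11:40, 11:45–13:50, 14:20–14:55.
Noor → UTC: 07:10–07:25, 07:50–11:15.
Anders ∩ Keiko: 09:45–10:45.
Anders ∩ Keiko ∩ Yolanda: 09:45–10:45.
Anders ∩ Keiko ∩ Yolanda ∩ Noor: 09:45–10:45.
Windows ≥ 40 min: 09:45–10:45.
Earliest such window starts at 09:45.

09:45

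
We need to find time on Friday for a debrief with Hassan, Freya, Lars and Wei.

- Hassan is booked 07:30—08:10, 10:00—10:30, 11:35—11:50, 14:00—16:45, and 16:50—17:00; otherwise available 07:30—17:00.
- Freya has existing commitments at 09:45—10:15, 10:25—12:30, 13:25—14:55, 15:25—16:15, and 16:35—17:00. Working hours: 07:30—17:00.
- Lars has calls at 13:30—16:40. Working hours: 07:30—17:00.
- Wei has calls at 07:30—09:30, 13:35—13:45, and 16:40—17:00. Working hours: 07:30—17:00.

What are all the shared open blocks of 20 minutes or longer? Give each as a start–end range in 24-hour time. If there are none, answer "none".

12:30–13:25

Hassan free within 07:30–17:00: 08:10–10:00, 10:30–11:35, 11:50–14:00, 16:45–16:50.
Freya free within 07:30–17:00: 07:30–09:45, 10:15–10:25, 12:30–13:25, 14:55–15:25, 16:15–16:35.
Lars free within 07:30–17:00: 07:30–13:30, 16:40–17:00.
Wei free within 07:30–17:00: 09:30–13:35, 13:45–16:40.
Hassan ∩ Freya: 08:10–09:45, 12:30–13:25.
Hassan ∩ Freya ∩ Lars: 08:10–09:45, 12:30–13:25.
Hassan ∩ Freya ∩ Lars ∩ Wei: 09:30–09:45, 12:30–13:25.
Windows ≥ 20 min: 12:30–13:25.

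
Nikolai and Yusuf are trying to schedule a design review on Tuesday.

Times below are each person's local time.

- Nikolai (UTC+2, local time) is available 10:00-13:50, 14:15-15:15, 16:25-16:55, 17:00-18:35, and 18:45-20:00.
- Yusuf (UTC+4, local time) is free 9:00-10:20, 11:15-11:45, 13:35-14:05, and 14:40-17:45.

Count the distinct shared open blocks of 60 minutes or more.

2

Nikolai → UTC: 08:00–11:50, 12:15–13:15, 14:25–14:55, 15:00–16:35, 16:45–18:00.
Yusuf → UTC: 05:00–06:20, 07:15–07:45, 09:35–10:05, 10:40–13:45.
Nikolai ∩ Yusuf: 09:35–10:05, 10:40–11:50, 12:15–13:15.
Windows ≥ 60 min: 10:40–11:50, 12:15–13:15.
That's 2 windows.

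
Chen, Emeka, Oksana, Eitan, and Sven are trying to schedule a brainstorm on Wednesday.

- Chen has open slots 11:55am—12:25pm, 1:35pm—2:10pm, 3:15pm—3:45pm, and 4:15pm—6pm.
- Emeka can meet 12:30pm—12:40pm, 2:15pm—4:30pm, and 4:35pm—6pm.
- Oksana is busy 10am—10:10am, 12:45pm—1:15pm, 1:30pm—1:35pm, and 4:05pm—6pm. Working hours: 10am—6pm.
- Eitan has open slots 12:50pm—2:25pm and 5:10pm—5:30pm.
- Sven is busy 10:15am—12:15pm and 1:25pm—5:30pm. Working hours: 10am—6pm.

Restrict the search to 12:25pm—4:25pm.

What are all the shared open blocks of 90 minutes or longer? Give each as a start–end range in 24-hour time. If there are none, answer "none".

Oksana free within 10:00–18:00: 10:10–12:45, 13:15–13:30, 13:35–16:05.
Sven free within 10:00–18:00: 10:00–10:15, 12:15–13:25, 17:30–18:00.
Chen ∩ Emeka: 15:15–15:45, 16:15–16:30, 16:35–18:00.
Chen ∩ Emeka ∩ Oksana: 15:15–15:45.
Chen ∩ Emeka ∩ Oksana ∩ Eitan: (none).
Chen ∩ Emeka ∩ Oksana ∩ Eitan ∩ Sven: (none).
Restricted to 12:25–16:25: (none).
Windows ≥ 90 min: (none).

none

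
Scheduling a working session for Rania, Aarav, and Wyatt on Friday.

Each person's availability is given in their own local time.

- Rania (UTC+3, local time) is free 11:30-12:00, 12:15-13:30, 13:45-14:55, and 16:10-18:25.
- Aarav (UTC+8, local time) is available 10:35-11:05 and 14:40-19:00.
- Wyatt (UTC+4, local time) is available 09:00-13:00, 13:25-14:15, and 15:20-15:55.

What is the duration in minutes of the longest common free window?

Rania → UTC: 08:30–09:00, 09:15–10:30, 10:45–11:55, 13:10–15:25.
Aarav → UTC: 02:35–03:05, 06:40–11:00.
Wyatt → UTC: 05:00–09:00, 09:25–10:15, 11:20–11:55.
Rania ∩ Aarav: 08:30–09:00, 09:15–10:30, 10:45–11:00.
Rania ∩ Aarav ∩ Wyatt: 08:30–09:00, 09:25–10:15.
Common window lengths: 30, 50 min; longest is 50.

50 minutes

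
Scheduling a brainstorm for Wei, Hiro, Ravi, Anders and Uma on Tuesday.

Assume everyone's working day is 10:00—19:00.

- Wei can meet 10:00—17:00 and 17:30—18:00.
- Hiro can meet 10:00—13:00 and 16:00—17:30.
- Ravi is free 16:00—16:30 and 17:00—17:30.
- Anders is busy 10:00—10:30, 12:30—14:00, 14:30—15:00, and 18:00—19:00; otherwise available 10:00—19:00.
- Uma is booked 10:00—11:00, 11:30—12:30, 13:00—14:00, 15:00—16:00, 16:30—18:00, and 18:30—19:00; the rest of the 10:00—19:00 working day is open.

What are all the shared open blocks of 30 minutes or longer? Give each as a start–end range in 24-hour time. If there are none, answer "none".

Anders free within 10:00–19:00: 10:30–12:30, 14:00–14:30, 15:00–18:00.
Uma free within 10:00–19:00: 11:00–11:30, 12:30–13:00, 14:00–15:00, 16:00–16:30, 18:00–18:30.
Wei ∩ Hiro: 10:00–13:00, 16:00–17:00.
Wei ∩ Hiro ∩ Ravi: 16:00–16:30.
Wei ∩ Hiro ∩ Ravi ∩ Anders: 16:00–16:30.
Wei ∩ Hiro ∩ Ravi ∩ Anders ∩ Uma: 16:00–16:30.
Windows ≥ 30 min: 16:00–16:30.

16:00–16:30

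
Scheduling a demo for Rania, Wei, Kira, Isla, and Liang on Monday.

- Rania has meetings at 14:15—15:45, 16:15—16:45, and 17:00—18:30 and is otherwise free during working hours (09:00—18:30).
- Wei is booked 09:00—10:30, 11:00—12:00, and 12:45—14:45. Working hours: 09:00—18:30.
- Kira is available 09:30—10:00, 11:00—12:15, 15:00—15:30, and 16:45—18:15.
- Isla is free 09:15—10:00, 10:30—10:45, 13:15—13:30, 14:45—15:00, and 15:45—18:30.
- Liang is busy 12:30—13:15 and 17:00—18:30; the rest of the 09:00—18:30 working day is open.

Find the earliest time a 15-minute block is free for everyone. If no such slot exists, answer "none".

16:45

Rania free within 09:00–18:30: 09:00–14:15, 15:45–16:15, 16:45–17:00.
Wei free within 09:00–18:30: 10:30–11:00, 12:00–12:45, 14:45–18:30.
Liang free within 09:00–18:30: 09:00–12:30, 13:15–17:00.
Rania ∩ Wei: 10:30–11:00, 12:00–12:45, 15:45–16:15, 16:45–17:00.
Rania ∩ Wei ∩ Kira: 12:00–12:15, 16:45–17:00.
Rania ∩ Wei ∩ Kira ∩ Isla: 16:45–17:00.
Rania ∩ Wei ∩ Kira ∩ Isla ∩ Liang: 16:45–17:00.
Windows ≥ 15 min: 16:45–17:00.
Earliest such window starts at 16:45.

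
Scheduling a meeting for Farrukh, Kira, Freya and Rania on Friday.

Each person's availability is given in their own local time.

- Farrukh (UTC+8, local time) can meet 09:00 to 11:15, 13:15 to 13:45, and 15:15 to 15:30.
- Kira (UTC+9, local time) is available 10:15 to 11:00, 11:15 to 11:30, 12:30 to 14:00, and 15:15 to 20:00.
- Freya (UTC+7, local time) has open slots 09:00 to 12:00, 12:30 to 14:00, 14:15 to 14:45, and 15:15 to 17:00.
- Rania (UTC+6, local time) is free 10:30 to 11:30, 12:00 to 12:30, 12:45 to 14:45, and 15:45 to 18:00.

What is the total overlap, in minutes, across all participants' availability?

15 minutes

Farrukh → UTC: 01:00–03:15, 05:15–05:45, 07:15–07:30.
Kira → UTC: 01:15–02:00, 02:15–02:30, 03:30–05:00, 06:15–11:00.
Freya → UTC: 02:00–05:00, 05:30–07:00, 07:15–07:45, 08:15–10:00.
Rania → UTC: 04:30–05:30, 06:00–06:30, 06:45–08:45, 09:45–12:00.
Farrukh ∩ Kira: 01:15–02:00, 02:15–02:30, 07:15–07:30.
Farrukh ∩ Kira ∩ Freya: 02:15–02:30, 07:15–07:30.
Farrukh ∩ Kira ∩ Freya ∩ Rania: 07:15–07:30.
Total common minutes: 15.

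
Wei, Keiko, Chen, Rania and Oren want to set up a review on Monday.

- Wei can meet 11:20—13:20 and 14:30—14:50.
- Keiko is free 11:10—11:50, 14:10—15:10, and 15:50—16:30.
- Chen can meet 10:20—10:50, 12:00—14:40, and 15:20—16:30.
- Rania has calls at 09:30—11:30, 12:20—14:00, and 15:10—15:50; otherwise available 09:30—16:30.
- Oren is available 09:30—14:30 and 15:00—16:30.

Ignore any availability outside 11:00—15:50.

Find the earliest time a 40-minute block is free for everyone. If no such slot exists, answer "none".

none

Rania free within 09:30–16:30: 11:30–12:20, 14:00–15:10, 15:50–16:30.
Wei ∩ Keiko: 11:20–11:50, 14:30–14:50.
Wei ∩ Keiko ∩ Chen: 14:30–14:40.
Wei ∩ Keiko ∩ Chen ∩ Rania: 14:30–14:40.
Wei ∩ Keiko ∩ Chen ∩ Rania ∩ Oren: (none).
Restricted to 11:00–15:50: (none).
Windows ≥ 40 min: (none).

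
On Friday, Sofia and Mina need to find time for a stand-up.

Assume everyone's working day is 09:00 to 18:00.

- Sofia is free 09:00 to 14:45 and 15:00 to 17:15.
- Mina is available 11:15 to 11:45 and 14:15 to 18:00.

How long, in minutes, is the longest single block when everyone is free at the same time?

135 minutes

Sofia ∩ Mina: 11:15–11:45, 14:15–14:45, 15:00–17:15.
Common window lengths: 30, 30, 135 min; longest is 135.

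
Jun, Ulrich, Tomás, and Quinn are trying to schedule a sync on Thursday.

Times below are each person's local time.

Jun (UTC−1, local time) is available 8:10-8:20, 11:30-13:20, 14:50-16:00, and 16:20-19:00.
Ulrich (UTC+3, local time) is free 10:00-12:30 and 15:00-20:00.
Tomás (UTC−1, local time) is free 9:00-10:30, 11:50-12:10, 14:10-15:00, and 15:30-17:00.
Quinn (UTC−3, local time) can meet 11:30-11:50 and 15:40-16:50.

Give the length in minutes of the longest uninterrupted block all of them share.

Jun → UTC: 09:10–09:20, 12:30–14:20, 15:50–17:00, 17:20–20:00.
Ulrich → UTC: 07:00–09:30, 12:00–17:00.
Tomás → UTC: 10:00–11:30, 12:50–13:10, 15:10–16:00, 16:30–18:00.
Quinn → UTC: 14:30–14:50, 18:40–19:50.
Jun ∩ Ulrich: 09:10–09:20, 12:30–14:20, 15:50–17:00.
Jun ∩ Ulrich ∩ Tomás: 12:50–13:10, 15:50–16:00, 16:30–17:00.
Jun ∩ Ulrich ∩ Tomás ∩ Quinn: (none).
No common window.

0 minutes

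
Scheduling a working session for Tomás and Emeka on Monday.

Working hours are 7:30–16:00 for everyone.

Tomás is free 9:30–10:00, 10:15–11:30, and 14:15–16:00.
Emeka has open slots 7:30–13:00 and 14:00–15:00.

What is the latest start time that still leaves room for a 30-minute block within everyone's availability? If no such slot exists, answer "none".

14:30

Tomás ∩ Emeka: 09:30–10:00, 10:15–11:30, 14:15–15:00.
Windows ≥ 30 min: 09:30–10:00, 10:15–11:30, 14:15–15:00.
Latest start in the last window 14:15–15:00 is 15:00 − 30 min = 14:30.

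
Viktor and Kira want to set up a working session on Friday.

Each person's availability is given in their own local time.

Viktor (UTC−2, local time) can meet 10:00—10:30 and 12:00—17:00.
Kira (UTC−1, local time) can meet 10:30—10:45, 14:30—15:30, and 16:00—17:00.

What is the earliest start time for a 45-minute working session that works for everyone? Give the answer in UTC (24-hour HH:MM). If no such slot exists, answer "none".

15:30

Viktor → UTC: 12:00–12:30, 14:00–19:00.
Kira → UTC: 11:30–11:45, 15:30–16:30, 17:00–18:00.
Viktor ∩ Kira: 15:30–16:30, 17:00–18:00.
Windows ≥ 45 min: 15:30–16:30, 17:00–18:00.
Earliest such window starts at 15:30.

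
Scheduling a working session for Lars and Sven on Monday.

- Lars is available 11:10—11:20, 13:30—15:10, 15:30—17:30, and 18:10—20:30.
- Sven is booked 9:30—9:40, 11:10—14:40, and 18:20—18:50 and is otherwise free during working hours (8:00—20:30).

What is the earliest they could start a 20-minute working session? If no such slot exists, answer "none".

14:40

Sven free within 08:00–20:30: 08:00–09:30, 09:40–11:10, 14:40–18:20, 18:50–20:30.
Lars ∩ Sven: 14:40–15:10, 15:30–17:30, 18:10–18:20, 18:50–20:30.
Windows ≥ 20 min: 14:40–15:10, 15:30–17:30, 18:50–20:30.
Earliest such window starts at 14:40.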